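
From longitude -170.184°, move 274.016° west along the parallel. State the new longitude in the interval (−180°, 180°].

Start at -170.184°; shift −274.016° → -444.200°.
-444.200° lies outside (−180°, 180°]; add 360° → -84.200°.

-84.200°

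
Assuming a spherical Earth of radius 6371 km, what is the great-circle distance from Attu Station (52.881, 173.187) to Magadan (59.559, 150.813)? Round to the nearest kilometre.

Δλ = 150.813 − 173.187 = -22.374°.
Δφ = 59.559 − 52.881 = 6.678°.
a = sin²(Δφ/2) + cos φ₁ · cos φ₂ · sin²(Δλ/2) = 0.014901.
c = 2·atan2(√a, √(1−a)) = 0.24475 rad → d = 6371·c ≈ 1559.30 km.

1559 km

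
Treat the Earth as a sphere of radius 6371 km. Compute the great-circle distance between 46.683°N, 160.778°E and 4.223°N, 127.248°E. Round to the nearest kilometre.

5715 km

Δλ = 127.248 − 160.778 = -33.530°.
Δφ = 4.223 − 46.683 = -42.460°.
a = sin²(Δφ/2) + cos φ₁ · cos φ₂ · sin²(Δλ/2) = 0.188050.
c = 2·atan2(√a, √(1−a)) = 0.89707 rad → d = 6371·c ≈ 5715.25 km.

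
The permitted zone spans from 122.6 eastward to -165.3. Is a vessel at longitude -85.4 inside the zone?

No

Band width going east from +122.6° to -165.3°: ((-165.3 − 122.6) mod 360) = 72.1°.
Offset of -85.4° east of the west edge: ((-85.4 − 122.6) mod 360) = 152.0°.
152.0° > 72.1° ⇒ outside.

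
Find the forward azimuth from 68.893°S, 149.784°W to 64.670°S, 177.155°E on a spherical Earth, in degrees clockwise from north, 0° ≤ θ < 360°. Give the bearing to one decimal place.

272.2°

Δλ = 177.155 − -149.784 = 326.939°; wrapped into (−180°, 180°]: -33.061°.
θ = atan2( sin Δλ · cos φ₂ , cos φ₁ · sin φ₂ − sin φ₁ · cos φ₂ · cos Δλ )
  = atan2(-0.23340, 0.00902) = -87.788° → normalised to [0°, 360°): 272.212°.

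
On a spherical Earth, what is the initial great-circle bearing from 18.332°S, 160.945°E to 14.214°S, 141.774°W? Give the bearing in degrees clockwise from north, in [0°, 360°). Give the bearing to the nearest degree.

Δλ = -141.774 − 160.945 = -302.719°; wrapped into (−180°, 180°]: 57.281°.
θ = atan2( sin Δλ · cos φ₂ , cos φ₁ · sin φ₂ − sin φ₁ · cos φ₂ · cos Δλ )
  = atan2(0.81557, -0.06828) = 94.786° → normalised to [0°, 360°): 94.786°.

95°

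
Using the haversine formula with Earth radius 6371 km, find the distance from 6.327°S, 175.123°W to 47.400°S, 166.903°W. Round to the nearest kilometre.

Δλ = -166.903 − -175.123 = 8.220°.
Δφ = -47.400 − -6.327 = -41.073°.
a = sin²(Δφ/2) + cos φ₁ · cos φ₂ · sin²(Δλ/2) = 0.126519.
c = 2·atan2(√a, √(1−a)) = 0.72732 rad → d = 6371·c ≈ 4633.73 km.

4634 km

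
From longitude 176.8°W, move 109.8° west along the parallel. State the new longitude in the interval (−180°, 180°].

73.4°E

Start at -176.8°; shift −109.8° → -286.6°.
-286.6° lies outside (−180°, 180°]; add 360° → +73.4°.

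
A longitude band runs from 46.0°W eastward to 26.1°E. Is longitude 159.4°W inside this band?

No

Band width going east from -46.0° to +26.1°: ((26.1 − -46.0) mod 360) = 72.1°.
Offset of -159.4° east of the west edge: ((-159.4 − -46.0) mod 360) = 246.6°.
246.6° > 72.1° ⇒ outside.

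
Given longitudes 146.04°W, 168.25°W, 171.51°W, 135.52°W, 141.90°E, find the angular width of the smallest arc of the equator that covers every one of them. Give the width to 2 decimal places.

Sort the longitudes: -171.51°, -168.25°, -146.04°, -135.52°, +141.90°.
Eastward gaps between consecutive values (wrapping around): 3.26°, 22.21°, 10.52°, 277.42°, 46.59°.
Largest gap = 277.42° ⇒ minimal covering band is its complement: 360° − 277.42° = 82.58°.
Band runs from +141.90° eastward to -135.52°, crossing the antimeridian.

82.58°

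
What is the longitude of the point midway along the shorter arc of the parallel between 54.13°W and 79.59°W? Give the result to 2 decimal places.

Signed shortest Δλ from -54.13° to -79.59° is -25.46°.
Midpoint longitude = -54.13° + (-25.46°)/2 = -54.13° − 12.73° = -66.86°.

66.86°W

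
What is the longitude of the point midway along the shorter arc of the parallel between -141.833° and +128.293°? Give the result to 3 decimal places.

+173.230°

Signed shortest Δλ from -141.833° to +128.293° is -89.874°.
Midpoint longitude = -141.833° + (-89.874°)/2 = -141.833° − 44.937° = -186.770°.
Normalise into (−180°, 180°]: +173.230°.
(The naïve average (-141.833 + +128.293)/2 = -6.77° is on the wrong side of the globe.)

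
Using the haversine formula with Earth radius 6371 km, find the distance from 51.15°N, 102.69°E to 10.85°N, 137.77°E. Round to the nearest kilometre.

5493 km

Δλ = 137.77 − 102.69 = 35.08°.
Δφ = 10.85 − 51.15 = -40.30°.
a = sin²(Δφ/2) + cos φ₁ · cos φ₂ · sin²(Δλ/2) = 0.174620.
c = 2·atan2(√a, √(1−a)) = 0.86221 rad → d = 6371·c ≈ 5493.15 km.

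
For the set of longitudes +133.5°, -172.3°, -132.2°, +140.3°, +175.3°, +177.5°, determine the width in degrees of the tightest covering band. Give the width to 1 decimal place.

94.3°

Sort the longitudes: -172.3°, -132.2°, +133.5°, +140.3°, +175.3°, +177.5°.
Eastward gaps between consecutive values (wrapping around): 40.1°, 265.7°, 6.8°, 35.0°, 2.2°, 10.2°.
Largest gap = 265.7° ⇒ minimal covering band is its complement: 360° − 265.7° = 94.3°.
Band runs from +133.5° eastward to -132.2°, crossing the antimeridian.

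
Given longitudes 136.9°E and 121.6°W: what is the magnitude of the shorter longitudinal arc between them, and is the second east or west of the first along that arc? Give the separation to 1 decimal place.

Raw difference: -121.6 − 136.9 = -258.5°.
Normalise into (−180°, 180°]: -258.5° + 360° = 101.5°.
Positive ⇒ the second point lies to the east; separation 101.5°.

101.5° east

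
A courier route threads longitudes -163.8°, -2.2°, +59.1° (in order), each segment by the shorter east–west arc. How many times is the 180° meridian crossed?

0

Leg 1: -163.8° → -2.2°, shortest Δλ = 161.6° (east) — does not cross 180°.
Leg 2: -2.2° → +59.1°, shortest Δλ = 61.3° (east) — does not cross 180°.
Total crossings: 0.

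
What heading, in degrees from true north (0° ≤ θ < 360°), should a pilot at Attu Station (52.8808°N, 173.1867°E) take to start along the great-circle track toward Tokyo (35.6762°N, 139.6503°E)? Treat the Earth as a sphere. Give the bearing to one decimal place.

247.3°

Δλ = 139.6503 − 173.1867 = -33.5364°.
θ = atan2( sin Δλ · cos φ₂ , cos φ₁ · sin φ₂ − sin φ₁ · cos φ₂ · cos Δλ )
  = atan2(-0.44878, -0.18796) = -112.725° → normalised to [0°, 360°): 247.275°.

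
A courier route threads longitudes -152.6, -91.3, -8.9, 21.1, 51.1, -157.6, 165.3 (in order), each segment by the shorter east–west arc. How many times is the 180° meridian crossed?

2

Leg 1: -152.6° → -91.3°, shortest Δλ = 61.3° (east) — does not cross 180°.
Leg 2: -91.3° → -8.9°, shortest Δλ = 82.4° (east) — does not cross 180°.
Leg 3: -8.9° → +21.1°, shortest Δλ = 30.0° (east) — does not cross 180°.
Leg 4: +21.1° → +51.1°, shortest Δλ = 30.0° (east) — does not cross 180°.
Leg 5: +51.1° → -157.6°, shortest Δλ = 151.3° (east) — crosses 180°.
Leg 6: -157.6° → +165.3°, shortest Δλ = -37.1° (west) — crosses 180°.
Total crossings: 2.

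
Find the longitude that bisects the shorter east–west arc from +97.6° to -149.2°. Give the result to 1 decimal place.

+154.2°

Signed shortest Δλ from +97.6° to -149.2° is +113.2°.
Midpoint longitude = +97.6° + (+113.2°)/2 = +97.6° + 56.6° = +154.2°.
(The naïve average (+97.6 + -149.2)/2 = -25.8° is on the wrong side of the globe.)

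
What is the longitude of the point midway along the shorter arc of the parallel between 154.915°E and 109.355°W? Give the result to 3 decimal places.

157.220°W

Signed shortest Δλ from +154.915° to -109.355° is +95.730°.
Midpoint longitude = +154.915° + (+95.730°)/2 = +154.915° + 47.865° = +202.780°.
Normalise into (−180°, 180°]: -157.220°.
(The naïve average (+154.915 + -109.355)/2 = 22.78° is on the wrong side of the globe.)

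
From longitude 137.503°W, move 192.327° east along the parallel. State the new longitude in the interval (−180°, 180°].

Start at -137.503°; shift +192.327° → +54.824°.
+54.824° already lies in (−180°, 180°].

54.824°E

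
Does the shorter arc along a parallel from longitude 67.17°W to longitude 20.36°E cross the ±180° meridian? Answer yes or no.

Signed shortest Δλ = ((20.36 − -67.17 + 180) mod 360) − 180 = 87.53°.
Going east by 87.53° from -67.17° reaches +20.36° without touching 180°.

No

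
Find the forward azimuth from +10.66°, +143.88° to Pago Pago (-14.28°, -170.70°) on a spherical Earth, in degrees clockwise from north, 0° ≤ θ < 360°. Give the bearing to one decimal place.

118.1°

Δλ = -170.70 − 143.88 = -314.58°; wrapped into (−180°, 180°]: 45.42°.
θ = atan2( sin Δλ · cos φ₂ , cos φ₁ · sin φ₂ − sin φ₁ · cos φ₂ · cos Δλ )
  = atan2(0.69026, -0.36823) = 118.078° → normalised to [0°, 360°): 118.078°.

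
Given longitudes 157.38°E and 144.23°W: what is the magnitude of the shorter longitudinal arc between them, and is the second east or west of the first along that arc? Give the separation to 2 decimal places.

58.39° east

Raw difference: -144.23 − 157.38 = -301.61°.
Normalise into (−180°, 180°]: -301.61° + 360° = 58.39°.
Positive ⇒ the second point lies to the east; separation 58.39°.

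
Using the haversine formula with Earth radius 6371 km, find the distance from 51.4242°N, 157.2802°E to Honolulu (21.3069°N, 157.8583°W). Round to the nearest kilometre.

5104 km

Δλ = -157.8583 − 157.2802 = -315.1385°; wrapped into (−180°, 180°]: 44.8615°.
Δφ = 21.3069 − 51.4242 = -30.1173°.
a = sin²(Δφ/2) + cos φ₁ · cos φ₂ · sin²(Δλ/2) = 0.152079.
c = 2·atan2(√a, √(1−a)) = 0.80121 rad → d = 6371·c ≈ 5104.48 km.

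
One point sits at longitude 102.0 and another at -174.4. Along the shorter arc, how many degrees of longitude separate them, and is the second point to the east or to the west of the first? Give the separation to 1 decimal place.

Raw difference: -174.4 − 102.0 = -276.4°.
Normalise into (−180°, 180°]: -276.4° + 360° = 83.6°.
Positive ⇒ the second point lies to the east; separation 83.6°.

83.6° east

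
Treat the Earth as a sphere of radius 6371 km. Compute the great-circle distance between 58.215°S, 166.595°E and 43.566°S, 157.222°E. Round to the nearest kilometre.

1753 km

Δλ = 157.222 − 166.595 = -9.373°.
Δφ = -43.566 − -58.215 = 14.649°.
a = sin²(Δφ/2) + cos φ₁ · cos φ₂ · sin²(Δλ/2) = 0.018801.
c = 2·atan2(√a, √(1−a)) = 0.27510 rad → d = 6371·c ≈ 1752.67 km.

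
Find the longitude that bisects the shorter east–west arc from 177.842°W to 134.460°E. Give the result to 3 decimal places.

Signed shortest Δλ from -177.842° to +134.460° is -47.698°.
Midpoint longitude = -177.842° + (-47.698°)/2 = -177.842° − 23.849° = -201.691°.
Normalise into (−180°, 180°]: +158.309°.
(The naïve average (-177.842 + +134.460)/2 = -21.691° is on the wrong side of the globe.)

158.309°E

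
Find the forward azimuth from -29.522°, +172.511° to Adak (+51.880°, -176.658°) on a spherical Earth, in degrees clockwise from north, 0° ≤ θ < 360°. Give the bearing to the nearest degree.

7°

Δλ = -176.658 − 172.511 = -349.169°; wrapped into (−180°, 180°]: 10.831°.
θ = atan2( sin Δλ · cos φ₂ , cos φ₁ · sin φ₂ − sin φ₁ · cos φ₂ · cos Δλ )
  = atan2(0.11600, 0.98334) = 6.728° → normalised to [0°, 360°): 6.728°.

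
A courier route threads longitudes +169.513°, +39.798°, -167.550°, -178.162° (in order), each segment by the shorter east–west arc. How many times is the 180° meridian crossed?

Leg 1: +169.513° → +39.798°, shortest Δλ = -129.715° (west) — does not cross 180°.
Leg 2: +39.798° → -167.550°, shortest Δλ = 152.652° (east) — crosses 180°.
Leg 3: -167.550° → -178.162°, shortest Δλ = -10.612° (west) — does not cross 180°.
Total crossings: 1.

1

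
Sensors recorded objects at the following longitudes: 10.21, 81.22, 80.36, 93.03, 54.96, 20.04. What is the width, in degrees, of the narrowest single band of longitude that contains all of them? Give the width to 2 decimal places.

82.82°

Sort the longitudes: +10.21°, +20.04°, +54.96°, +80.36°, +81.22°, +93.03°.
Eastward gaps between consecutive values (wrapping around): 9.83°, 34.92°, 25.40°, 0.86°, 11.81°, 277.18°.
Largest gap = 277.18° ⇒ minimal covering band is its complement: 360° − 277.18° = 82.82°.
Band runs from +10.21° eastward to +93.03°.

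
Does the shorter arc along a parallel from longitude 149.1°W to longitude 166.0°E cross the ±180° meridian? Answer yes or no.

Naïve |166.0 − -149.1| = 315.1° > 180°, so the shorter arc goes the other way round — across 180°.
Signed shortest Δλ = ((166.0 − -149.1 + 180) mod 360) − 180 = -44.9°.
Going west by 44.9° from -149.1° passes through 180° before reaching +166.0°.

Yes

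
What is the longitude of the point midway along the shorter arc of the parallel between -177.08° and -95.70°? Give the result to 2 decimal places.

Signed shortest Δλ from -177.08° to -95.70° is +81.38°.
Midpoint longitude = -177.08° + (+81.38°)/2 = -177.08° + 40.69° = -136.39°.

-136.39°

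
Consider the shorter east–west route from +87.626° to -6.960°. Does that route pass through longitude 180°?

Signed shortest Δλ = ((-6.960 − 87.626 + 180) mod 360) − 180 = -94.586°.
Going west by 94.586° from +87.626° reaches -6.960° without touching 180°.

No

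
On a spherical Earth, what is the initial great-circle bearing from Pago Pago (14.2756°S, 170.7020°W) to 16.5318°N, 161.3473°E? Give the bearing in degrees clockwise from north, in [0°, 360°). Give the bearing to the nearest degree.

Δλ = 161.3473 − -170.7020 = 332.0493°; wrapped into (−180°, 180°]: -27.9507°.
θ = atan2( sin Δλ · cos φ₂ , cos φ₁ · sin φ₂ − sin φ₁ · cos φ₂ · cos Δλ )
  = atan2(-0.44934, 0.48458) = -42.839° → normalised to [0°, 360°): 317.161°.

317°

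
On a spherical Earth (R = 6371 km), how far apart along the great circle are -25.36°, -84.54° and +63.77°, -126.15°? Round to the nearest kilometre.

Δλ = -126.15 − -84.54 = -41.61°.
Δφ = 63.77 − -25.36 = 89.13°.
a = sin²(Δφ/2) + cos φ₁ · cos φ₂ · sin²(Δλ/2) = 0.542794.
c = 2·atan2(√a, √(1−a)) = 1.65649 rad → d = 6371·c ≈ 10553.49 km.

10553 km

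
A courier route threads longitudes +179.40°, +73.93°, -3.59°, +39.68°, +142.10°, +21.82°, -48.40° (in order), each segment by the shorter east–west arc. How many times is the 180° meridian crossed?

Leg 1: +179.40° → +73.93°, shortest Δλ = -105.47° (west) — does not cross 180°.
Leg 2: +73.93° → -3.59°, shortest Δλ = -77.52° (west) — does not cross 180°.
Leg 3: -3.59° → +39.68°, shortest Δλ = 43.27° (east) — does not cross 180°.
Leg 4: +39.68° → +142.10°, shortest Δλ = 102.42° (east) — does not cross 180°.
Leg 5: +142.10° → +21.82°, shortest Δλ = -120.28° (west) — does not cross 180°.
Leg 6: +21.82° → -48.40°, shortest Δλ = -70.22° (west) — does not cross 180°.
Total crossings: 0.

0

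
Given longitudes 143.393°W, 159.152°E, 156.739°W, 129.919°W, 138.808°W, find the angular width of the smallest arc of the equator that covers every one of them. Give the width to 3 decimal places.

Sort the longitudes: -156.739°, -143.393°, -138.808°, -129.919°, +159.152°.
Eastward gaps between consecutive values (wrapping around): 13.346°, 4.585°, 8.889°, 289.071°, 44.109°.
Largest gap = 289.071° ⇒ minimal covering band is its complement: 360° − 289.071° = 70.929°.
Band runs from +159.152° eastward to -129.919°, crossing the antimeridian.

70.929°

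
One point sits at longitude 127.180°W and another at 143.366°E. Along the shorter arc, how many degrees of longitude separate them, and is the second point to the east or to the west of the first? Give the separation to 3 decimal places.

Raw difference: 143.366 − -127.180 = 270.546°.
Normalise into (−180°, 180°]: 270.546° − 360° = -89.454°.
Negative ⇒ the second point lies to the west; separation 89.454°.

89.454° west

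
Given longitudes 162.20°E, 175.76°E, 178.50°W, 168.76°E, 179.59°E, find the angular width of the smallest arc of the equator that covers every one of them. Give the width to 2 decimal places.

19.30°

Sort the longitudes: -178.50°, +162.20°, +168.76°, +175.76°, +179.59°.
Eastward gaps between consecutive values (wrapping around): 340.70°, 6.56°, 7.00°, 3.83°, 1.91°.
Largest gap = 340.70° ⇒ minimal covering band is its complement: 360° − 340.70° = 19.30°.
Band runs from +162.20° eastward to -178.50°, crossing the antimeridian.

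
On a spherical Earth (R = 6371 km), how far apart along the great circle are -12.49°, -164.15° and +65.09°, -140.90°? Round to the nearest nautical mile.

Δλ = -140.90 − -164.15 = 23.25°.
Δφ = 65.09 − -12.49 = 77.58°.
a = sin²(Δφ/2) + cos φ₁ · cos φ₂ · sin²(Δλ/2) = 0.409159.
c = 2·atan2(√a, √(1−a)) = 1.38810 rad → d = 6371·c ≈ 8843.59 km ≈ 4775.16 nmi.

4775 nmi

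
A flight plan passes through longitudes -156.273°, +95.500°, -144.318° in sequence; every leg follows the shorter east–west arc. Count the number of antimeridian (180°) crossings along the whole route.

Leg 1: -156.273° → +95.500°, shortest Δλ = -108.227° (west) — crosses 180°.
Leg 2: +95.500° → -144.318°, shortest Δλ = 120.182° (east) — crosses 180°.
Total crossings: 2.

2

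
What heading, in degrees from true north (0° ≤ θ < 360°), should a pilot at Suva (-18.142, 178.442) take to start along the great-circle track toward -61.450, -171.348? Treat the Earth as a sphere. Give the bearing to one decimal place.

Δλ = -171.348 − 178.442 = -349.790°; wrapped into (−180°, 180°]: 10.210°.
θ = atan2( sin Δλ · cos φ₂ , cos φ₁ · sin φ₂ − sin φ₁ · cos φ₂ · cos Δλ )
  = atan2(0.08472, -0.68828) = 172.983° → normalised to [0°, 360°): 172.983°.

173.0°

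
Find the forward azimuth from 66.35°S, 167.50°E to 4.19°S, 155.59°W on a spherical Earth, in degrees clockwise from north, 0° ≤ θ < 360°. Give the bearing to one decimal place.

40.5°

Δλ = -155.59 − 167.50 = -323.09°; wrapped into (−180°, 180°]: 36.91°.
θ = atan2( sin Δλ · cos φ₂ , cos φ₁ · sin φ₂ − sin φ₁ · cos φ₂ · cos Δλ )
  = atan2(0.59895, 0.70116) = 40.505° → normalised to [0°, 360°): 40.505°.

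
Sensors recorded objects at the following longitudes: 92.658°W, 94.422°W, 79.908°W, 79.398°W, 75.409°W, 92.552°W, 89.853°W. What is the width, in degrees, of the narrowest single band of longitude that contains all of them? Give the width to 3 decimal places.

Sort the longitudes: -94.422°, -92.658°, -92.552°, -89.853°, -79.908°, -79.398°, -75.409°.
Eastward gaps between consecutive values (wrapping around): 1.764°, 0.106°, 2.699°, 9.945°, 0.510°, 3.989°, 340.987°.
Largest gap = 340.987° ⇒ minimal covering band is its complement: 360° − 340.987° = 19.013°.
Band runs from -94.422° eastward to -75.409°.

19.013°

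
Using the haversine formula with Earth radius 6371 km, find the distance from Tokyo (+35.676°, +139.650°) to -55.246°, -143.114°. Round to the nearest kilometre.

12469 km

Δλ = -143.114 − 139.650 = -282.764°; wrapped into (−180°, 180°]: 77.236°.
Δφ = -55.246 − 35.676 = -90.922°.
a = sin²(Δφ/2) + cos φ₁ · cos φ₂ · sin²(Δλ/2) = 0.688427.
c = 2·atan2(√a, √(1−a)) = 1.95719 rad → d = 6371·c ≈ 12469.28 km.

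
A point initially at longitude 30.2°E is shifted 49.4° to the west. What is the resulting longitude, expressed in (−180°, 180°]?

Start at +30.2°; shift −49.4° → -19.2°.
-19.2° already lies in (−180°, 180°].

19.2°W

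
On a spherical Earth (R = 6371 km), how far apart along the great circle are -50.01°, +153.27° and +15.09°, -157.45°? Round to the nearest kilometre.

8690 km

Δλ = -157.45 − 153.27 = -310.72°; wrapped into (−180°, 180°]: 49.28°.
Δφ = 15.09 − -50.01 = 65.10°.
a = sin²(Δφ/2) + cos φ₁ · cos φ₂ · sin²(Δλ/2) = 0.397335.
c = 2·atan2(√a, √(1−a)) = 1.36400 rad → d = 6371·c ≈ 8690.02 km.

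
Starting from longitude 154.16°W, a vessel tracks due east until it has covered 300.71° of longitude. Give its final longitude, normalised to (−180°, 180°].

Start at -154.16°; shift +300.71° → +146.55°.
+146.55° already lies in (−180°, 180°].

146.55°E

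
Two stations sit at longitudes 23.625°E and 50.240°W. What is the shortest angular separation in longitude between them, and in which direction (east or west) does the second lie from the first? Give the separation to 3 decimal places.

73.865° west

Raw difference: -50.240 − 23.625 = -73.865°.
Normalise into (−180°, 180°]: -73.865° stays -73.865°.
Negative ⇒ the second point lies to the west; separation 73.865°.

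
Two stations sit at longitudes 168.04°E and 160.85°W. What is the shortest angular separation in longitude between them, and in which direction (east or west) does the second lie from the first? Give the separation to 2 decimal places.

Raw difference: -160.85 − 168.04 = -328.89°.
Normalise into (−180°, 180°]: -328.89° + 360° = 31.11°.
Positive ⇒ the second point lies to the east; separation 31.11°.

31.11° east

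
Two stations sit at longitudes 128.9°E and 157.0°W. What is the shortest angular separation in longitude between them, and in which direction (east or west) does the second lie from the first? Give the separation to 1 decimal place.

74.1° east

Raw difference: -157.0 − 128.9 = -285.9°.
Normalise into (−180°, 180°]: -285.9° + 360° = 74.1°.
Positive ⇒ the second point lies to the east; separation 74.1°.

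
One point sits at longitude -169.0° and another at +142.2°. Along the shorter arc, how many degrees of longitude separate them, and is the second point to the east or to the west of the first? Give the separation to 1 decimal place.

48.8° west

Raw difference: 142.2 − -169.0 = 311.2°.
Normalise into (−180°, 180°]: 311.2° − 360° = -48.8°.
Negative ⇒ the second point lies to the west; separation 48.8°.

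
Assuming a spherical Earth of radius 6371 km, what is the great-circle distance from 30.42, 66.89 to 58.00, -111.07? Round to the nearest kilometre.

10181 km

Δλ = -111.07 − 66.89 = -177.96°.
Δφ = 58.00 − 30.42 = 27.58°.
a = sin²(Δφ/2) + cos φ₁ · cos φ₂ · sin²(Δλ/2) = 0.513642.
c = 2·atan2(√a, √(1−a)) = 1.59808 rad → d = 6371·c ≈ 10181.39 km.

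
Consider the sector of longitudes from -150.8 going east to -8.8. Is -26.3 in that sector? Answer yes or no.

Yes

Band width going east from -150.8° to -8.8°: ((-8.8 − -150.8) mod 360) = 142.0°.
Offset of -26.3° east of the west edge: ((-26.3 − -150.8) mod 360) = 124.5°.
124.5° ≤ 142.0° ⇒ inside.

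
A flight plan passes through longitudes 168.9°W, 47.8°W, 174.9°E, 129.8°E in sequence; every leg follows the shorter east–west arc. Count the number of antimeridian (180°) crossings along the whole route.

1

Leg 1: -168.9° → -47.8°, shortest Δλ = 121.1° (east) — does not cross 180°.
Leg 2: -47.8° → +174.9°, shortest Δλ = -137.3° (west) — crosses 180°.
Leg 3: +174.9° → +129.8°, shortest Δλ = -45.1° (west) — does not cross 180°.
Total crossings: 1.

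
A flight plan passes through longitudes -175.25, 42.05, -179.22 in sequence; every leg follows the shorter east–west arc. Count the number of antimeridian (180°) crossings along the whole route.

2

Leg 1: -175.25° → +42.05°, shortest Δλ = -142.7° (west) — crosses 180°.
Leg 2: +42.05° → -179.22°, shortest Δλ = 138.73° (east) — crosses 180°.
Total crossings: 2.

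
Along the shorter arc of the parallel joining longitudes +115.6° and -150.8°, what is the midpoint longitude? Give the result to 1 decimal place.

Signed shortest Δλ from +115.6° to -150.8° is +93.6°.
Midpoint longitude = +115.6° + (+93.6°)/2 = +115.6° + 46.8° = +162.4°.
(The naïve average (+115.6 + -150.8)/2 = -17.6° is on the wrong side of the globe.)

+162.4°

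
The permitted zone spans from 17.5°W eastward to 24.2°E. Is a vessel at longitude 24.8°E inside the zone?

No

Band width going east from -17.5° to +24.2°: ((24.2 − -17.5) mod 360) = 41.7°.
Offset of +24.8° east of the west edge: ((24.8 − -17.5) mod 360) = 42.3°.
42.3° > 41.7° ⇒ outside.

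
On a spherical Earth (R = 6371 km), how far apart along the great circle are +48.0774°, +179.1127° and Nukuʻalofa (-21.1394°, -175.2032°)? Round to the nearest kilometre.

Δλ = -175.2032 − 179.1127 = -354.3159°; wrapped into (−180°, 180°]: 5.6841°.
Δφ = -21.1394 − 48.0774 = -69.2168°.
a = sin²(Δφ/2) + cos φ₁ · cos φ₂ · sin²(Δλ/2) = 0.324116.
c = 2·atan2(√a, √(1−a)) = 1.21134 rad → d = 6371·c ≈ 7717.42 km.

7717 km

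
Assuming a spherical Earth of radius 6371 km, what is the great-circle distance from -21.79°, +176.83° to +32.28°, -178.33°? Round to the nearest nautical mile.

Δλ = -178.33 − 176.83 = -355.16°; wrapped into (−180°, 180°]: 4.84°.
Δφ = 32.28 − -21.79 = 54.07°.
a = sin²(Δφ/2) + cos φ₁ · cos φ₂ · sin²(Δλ/2) = 0.208001.
c = 2·atan2(√a, √(1−a)) = 0.94715 rad → d = 6371·c ≈ 6034.31 km ≈ 3258.27 nmi.

3258 nmi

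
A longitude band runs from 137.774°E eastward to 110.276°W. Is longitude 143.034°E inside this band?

Band width going east from +137.774° to -110.276°: ((-110.276 − 137.774) mod 360) = 111.950°.
Offset of +143.034° east of the west edge: ((143.034 − 137.774) mod 360) = 5.260°.
5.260° ≤ 111.950° ⇒ inside.

Yes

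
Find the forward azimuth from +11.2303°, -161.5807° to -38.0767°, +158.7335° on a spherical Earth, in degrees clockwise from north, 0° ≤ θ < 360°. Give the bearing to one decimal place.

214.8°

Δλ = 158.7335 − -161.5807 = 320.3142°; wrapped into (−180°, 180°]: -39.6858°.
θ = atan2( sin Δλ · cos φ₂ , cos φ₁ · sin φ₂ − sin φ₁ · cos φ₂ · cos Δλ )
  = atan2(-0.50268, -0.72289) = -145.186° → normalised to [0°, 360°): 214.814°.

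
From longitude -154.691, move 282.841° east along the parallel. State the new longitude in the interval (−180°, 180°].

Start at -154.691°; shift +282.841° → +128.150°.
+128.150° already lies in (−180°, 180°].

+128.150°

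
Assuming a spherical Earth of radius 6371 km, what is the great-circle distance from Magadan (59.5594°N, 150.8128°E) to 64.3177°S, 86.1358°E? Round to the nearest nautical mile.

Δλ = 86.1358 − 150.8128 = -64.6770°.
Δφ = -64.3177 − 59.5594 = -123.8771°.
a = sin²(Δφ/2) + cos φ₁ · cos φ₂ · sin²(Δλ/2) = 0.841534.
c = 2·atan2(√a, √(1−a)) = 2.32275 rad → d = 6371·c ≈ 14798.26 km ≈ 7990.42 nmi.

7990 nmi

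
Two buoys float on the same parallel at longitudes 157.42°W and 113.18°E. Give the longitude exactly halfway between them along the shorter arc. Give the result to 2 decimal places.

157.88°E

Signed shortest Δλ from -157.42° to +113.18° is -89.40°.
Midpoint longitude = -157.42° + (-89.40°)/2 = -157.42° − 44.70° = -202.12°.
Normalise into (−180°, 180°]: +157.88°.
(The naïve average (-157.42 + +113.18)/2 = -22.12° is on the wrong side of the globe.)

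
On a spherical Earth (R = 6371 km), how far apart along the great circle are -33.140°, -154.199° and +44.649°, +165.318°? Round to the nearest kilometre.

Δλ = 165.318 − -154.199 = 319.517°; wrapped into (−180°, 180°]: -40.483°.
Δφ = 44.649 − -33.140 = 77.789°.
a = sin²(Δφ/2) + cos φ₁ · cos φ₂ · sin²(Δλ/2) = 0.465550.
c = 2·atan2(√a, √(1−a)) = 1.50184 rad → d = 6371·c ≈ 9568.23 km.

9568 km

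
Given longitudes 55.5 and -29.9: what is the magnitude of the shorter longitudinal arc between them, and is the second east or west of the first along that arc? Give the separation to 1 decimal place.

Raw difference: -29.9 − 55.5 = -85.4°.
Normalise into (−180°, 180°]: -85.4° stays -85.4°.
Negative ⇒ the second point lies to the west; separation 85.4°.

85.4° west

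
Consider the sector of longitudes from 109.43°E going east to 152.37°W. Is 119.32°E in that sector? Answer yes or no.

Yes

Band width going east from +109.43° to -152.37°: ((-152.37 − 109.43) mod 360) = 98.20°.
Offset of +119.32° east of the west edge: ((119.32 − 109.43) mod 360) = 9.89°.
9.89° ≤ 98.20° ⇒ inside.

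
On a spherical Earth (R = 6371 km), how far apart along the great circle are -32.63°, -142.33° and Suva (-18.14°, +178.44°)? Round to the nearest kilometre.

4227 km

Δλ = 178.44 − -142.33 = 320.77°; wrapped into (−180°, 180°]: -39.23°.
Δφ = -18.14 − -32.63 = 14.49°.
a = sin²(Δφ/2) + cos φ₁ · cos φ₂ · sin²(Δλ/2) = 0.106094.
c = 2·atan2(√a, √(1−a)) = 0.66355 rad → d = 6371·c ≈ 4227.47 km.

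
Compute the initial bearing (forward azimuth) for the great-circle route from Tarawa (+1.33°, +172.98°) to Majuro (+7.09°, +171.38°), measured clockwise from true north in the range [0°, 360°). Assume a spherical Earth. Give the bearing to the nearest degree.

Δλ = 171.38 − 172.98 = -1.60°.
θ = atan2( sin Δλ · cos φ₂ , cos φ₁ · sin φ₂ − sin φ₁ · cos φ₂ · cos Δλ )
  = atan2(-0.02771, 0.10037) = -15.433° → normalised to [0°, 360°): 344.567°.

345°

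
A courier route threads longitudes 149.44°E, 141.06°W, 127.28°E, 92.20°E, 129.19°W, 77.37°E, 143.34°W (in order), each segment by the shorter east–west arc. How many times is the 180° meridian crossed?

5

Leg 1: +149.44° → -141.06°, shortest Δλ = 69.5° (east) — crosses 180°.
Leg 2: -141.06° → +127.28°, shortest Δλ = -91.66° (west) — crosses 180°.
Leg 3: +127.28° → +92.20°, shortest Δλ = -35.08° (west) — does not cross 180°.
Leg 4: +92.20° → -129.19°, shortest Δλ = 138.61° (east) — crosses 180°.
Leg 5: -129.19° → +77.37°, shortest Δλ = -153.44° (west) — crosses 180°.
Leg 6: +77.37° → -143.34°, shortest Δλ = 139.29° (east) — crosses 180°.
Total crossings: 5.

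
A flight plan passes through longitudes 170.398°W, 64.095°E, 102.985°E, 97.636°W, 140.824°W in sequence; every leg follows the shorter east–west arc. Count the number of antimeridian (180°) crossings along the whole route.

2

Leg 1: -170.398° → +64.095°, shortest Δλ = -125.507° (west) — crosses 180°.
Leg 2: +64.095° → +102.985°, shortest Δλ = 38.89° (east) — does not cross 180°.
Leg 3: +102.985° → -97.636°, shortest Δλ = 159.379° (east) — crosses 180°.
Leg 4: -97.636° → -140.824°, shortest Δλ = -43.188° (west) — does not cross 180°.
Total crossings: 2.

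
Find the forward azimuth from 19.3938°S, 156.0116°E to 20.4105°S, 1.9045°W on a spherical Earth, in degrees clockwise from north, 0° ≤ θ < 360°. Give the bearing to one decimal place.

Δλ = -1.9045 − 156.0116 = -157.9161°.
θ = atan2( sin Δλ · cos φ₂ , cos φ₁ · sin φ₂ − sin φ₁ · cos φ₂ · cos Δλ )
  = atan2(-0.35236, -0.61734) = -150.283° → normalised to [0°, 360°): 209.717°.

209.7°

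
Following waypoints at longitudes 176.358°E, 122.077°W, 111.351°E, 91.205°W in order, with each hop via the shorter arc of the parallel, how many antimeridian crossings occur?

3

Leg 1: +176.358° → -122.077°, shortest Δλ = 61.565° (east) — crosses 180°.
Leg 2: -122.077° → +111.351°, shortest Δλ = -126.572° (west) — crosses 180°.
Leg 3: +111.351° → -91.205°, shortest Δλ = 157.444° (east) — crosses 180°.
Total crossings: 3.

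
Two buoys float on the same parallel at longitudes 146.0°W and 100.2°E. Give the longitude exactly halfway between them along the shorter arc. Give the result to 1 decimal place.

Signed shortest Δλ from -146.0° to +100.2° is -113.8°.
Midpoint longitude = -146.0° + (-113.8°)/2 = -146.0° − 56.9° = -202.9°.
Normalise into (−180°, 180°]: +157.1°.
(The naïve average (-146.0 + +100.2)/2 = -22.9° is on the wrong side of the globe.)

157.1°E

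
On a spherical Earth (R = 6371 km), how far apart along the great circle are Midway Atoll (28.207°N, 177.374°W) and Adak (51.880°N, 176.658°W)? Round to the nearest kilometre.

2633 km

Δλ = -176.658 − -177.374 = 0.716°.
Δφ = 51.880 − 28.207 = 23.673°.
a = sin²(Δφ/2) + cos φ₁ · cos φ₂ · sin²(Δλ/2) = 0.042095.
c = 2·atan2(√a, √(1−a)) = 0.41328 rad → d = 6371·c ≈ 2632.99 km.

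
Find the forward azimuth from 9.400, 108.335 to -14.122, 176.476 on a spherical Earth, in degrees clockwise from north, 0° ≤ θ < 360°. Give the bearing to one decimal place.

Δλ = 176.476 − 108.335 = 68.141°.
θ = atan2( sin Δλ · cos φ₂ , cos φ₁ · sin φ₂ − sin φ₁ · cos φ₂ · cos Δλ )
  = atan2(0.90005, -0.29968) = 108.416° → normalised to [0°, 360°): 108.416°.

108.4°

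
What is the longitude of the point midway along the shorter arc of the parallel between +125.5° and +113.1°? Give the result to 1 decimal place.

+119.3°

Signed shortest Δλ from +125.5° to +113.1° is -12.4°.
Midpoint longitude = +125.5° + (-12.4°)/2 = +125.5° − 6.2° = +119.3°.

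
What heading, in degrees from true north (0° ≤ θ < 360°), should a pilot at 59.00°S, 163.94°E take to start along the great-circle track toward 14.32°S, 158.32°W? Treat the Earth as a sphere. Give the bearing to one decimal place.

Δλ = -158.32 − 163.94 = -322.26°; wrapped into (−180°, 180°]: 37.74°.
θ = atan2( sin Δλ · cos φ₂ , cos φ₁ · sin φ₂ − sin φ₁ · cos φ₂ · cos Δλ )
  = atan2(0.59306, 0.52940) = 48.246° → normalised to [0°, 360°): 48.246°.

48.2°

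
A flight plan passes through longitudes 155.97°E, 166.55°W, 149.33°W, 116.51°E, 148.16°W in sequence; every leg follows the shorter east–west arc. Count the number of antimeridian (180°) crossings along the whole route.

Leg 1: +155.97° → -166.55°, shortest Δλ = 37.48° (east) — crosses 180°.
Leg 2: -166.55° → -149.33°, shortest Δλ = 17.22° (east) — does not cross 180°.
Leg 3: -149.33° → +116.51°, shortest Δλ = -94.16° (west) — crosses 180°.
Leg 4: +116.51° → -148.16°, shortest Δλ = 95.33° (east) — crosses 180°.
Total crossings: 3.

3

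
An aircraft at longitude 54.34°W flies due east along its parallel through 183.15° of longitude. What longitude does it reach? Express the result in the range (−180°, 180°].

128.81°E

Start at -54.34°; shift +183.15° → +128.81°.
+128.81° already lies in (−180°, 180°].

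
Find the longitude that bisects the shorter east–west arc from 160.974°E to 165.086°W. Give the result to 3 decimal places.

177.944°E

Signed shortest Δλ from +160.974° to -165.086° is +33.940°.
Midpoint longitude = +160.974° + (+33.940°)/2 = +160.974° + 16.970° = +177.944°.
(The naïve average (+160.974 + -165.086)/2 = -2.056° is on the wrong side of the globe.)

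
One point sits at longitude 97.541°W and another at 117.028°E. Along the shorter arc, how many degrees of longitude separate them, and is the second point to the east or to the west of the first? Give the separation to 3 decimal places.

Raw difference: 117.028 − -97.541 = 214.569°.
Normalise into (−180°, 180°]: 214.569° − 360° = -145.431°.
Negative ⇒ the second point lies to the west; separation 145.431°.

145.431° west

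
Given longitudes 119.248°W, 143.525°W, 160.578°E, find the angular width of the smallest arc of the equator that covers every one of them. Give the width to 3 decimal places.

80.174°

Sort the longitudes: -143.525°, -119.248°, +160.578°.
Eastward gaps between consecutive values (wrapping around): 24.277°, 279.826°, 55.897°.
Largest gap = 279.826° ⇒ minimal covering band is its complement: 360° − 279.826° = 80.174°.
Band runs from +160.578° eastward to -119.248°, crossing the antimeridian.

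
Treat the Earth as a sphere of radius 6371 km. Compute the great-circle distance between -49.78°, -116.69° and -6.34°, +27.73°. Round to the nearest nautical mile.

6962 nmi

Δλ = 27.73 − -116.69 = 144.42°.
Δφ = -6.34 − -49.78 = 43.44°.
a = sin²(Δφ/2) + cos φ₁ · cos φ₂ · sin²(Δλ/2) = 0.718819.
c = 2·atan2(√a, √(1−a)) = 2.02377 rad → d = 6371·c ≈ 12893.42 km ≈ 6961.89 nmi.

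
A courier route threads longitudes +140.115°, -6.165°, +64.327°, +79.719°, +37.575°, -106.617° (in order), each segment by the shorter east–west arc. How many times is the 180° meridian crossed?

0

Leg 1: +140.115° → -6.165°, shortest Δλ = -146.28° (west) — does not cross 180°.
Leg 2: -6.165° → +64.327°, shortest Δλ = 70.492° (east) — does not cross 180°.
Leg 3: +64.327° → +79.719°, shortest Δλ = 15.392° (east) — does not cross 180°.
Leg 4: +79.719° → +37.575°, shortest Δλ = -42.144° (west) — does not cross 180°.
Leg 5: +37.575° → -106.617°, shortest Δλ = -144.192° (west) — does not cross 180°.
Total crossings: 0.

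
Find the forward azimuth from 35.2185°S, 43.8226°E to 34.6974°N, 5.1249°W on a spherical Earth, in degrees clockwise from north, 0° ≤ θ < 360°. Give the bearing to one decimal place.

Δλ = -5.1249 − 43.8226 = -48.9475°.
θ = atan2( sin Δλ · cos φ₂ , cos φ₁ · sin φ₂ − sin φ₁ · cos φ₂ · cos Δλ )
  = atan2(-0.62000, 0.77644) = -38.608° → normalised to [0°, 360°): 321.392°.

321.4°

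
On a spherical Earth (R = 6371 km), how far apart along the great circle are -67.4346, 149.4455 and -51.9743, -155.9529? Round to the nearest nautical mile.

Δλ = -155.9529 − 149.4455 = -305.3984°; wrapped into (−180°, 180°]: 54.6016°.
Δφ = -51.9743 − -67.4346 = 15.4603°.
a = sin²(Δφ/2) + cos φ₁ · cos φ₂ · sin²(Δλ/2) = 0.067821.
c = 2·atan2(√a, √(1−a)) = 0.52693 rad → d = 6371·c ≈ 3357.04 km ≈ 1812.66 nmi.

1813 nmi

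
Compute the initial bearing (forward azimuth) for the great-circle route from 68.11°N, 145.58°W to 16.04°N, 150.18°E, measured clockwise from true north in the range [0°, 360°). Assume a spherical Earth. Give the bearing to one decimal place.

251.8°

Δλ = 150.18 − -145.58 = 295.76°; wrapped into (−180°, 180°]: -64.24°.
θ = atan2( sin Δλ · cos φ₂ , cos φ₁ · sin φ₂ − sin φ₁ · cos φ₂ · cos Δλ )
  = atan2(-0.86556, -0.28455) = -108.198° → normalised to [0°, 360°): 251.802°.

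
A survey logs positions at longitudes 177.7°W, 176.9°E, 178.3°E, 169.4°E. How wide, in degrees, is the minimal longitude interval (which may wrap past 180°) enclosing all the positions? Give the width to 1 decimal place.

Sort the longitudes: -177.7°, +169.4°, +176.9°, +178.3°.
Eastward gaps between consecutive values (wrapping around): 347.1°, 7.5°, 1.4°, 4.0°.
Largest gap = 347.1° ⇒ minimal covering band is its complement: 360° − 347.1° = 12.9°.
Band runs from +169.4° eastward to -177.7°, crossing the antimeridian.

12.9°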